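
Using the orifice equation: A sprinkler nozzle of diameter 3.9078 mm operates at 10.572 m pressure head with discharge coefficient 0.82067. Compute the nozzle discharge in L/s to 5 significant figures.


Approach: apply the orifice equation, Q = Cd*A*sqrt(2*g*h), A = pi*(d/2)^2.
A = pi*(3.9078e-3/2)^2 = 1.199374e-05 m^2
Q = 0.82067 * 1.199374e-05 * sqrt(2*9.81*10.572) * 1000 = 0.14176 L/s
Therefore the nozzle discharge = 0.14176 L/s.


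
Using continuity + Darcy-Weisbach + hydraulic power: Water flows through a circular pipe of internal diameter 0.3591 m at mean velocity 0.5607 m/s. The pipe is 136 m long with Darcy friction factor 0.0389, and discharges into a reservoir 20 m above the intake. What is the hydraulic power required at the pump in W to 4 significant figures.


Approach: apply continuity + Darcy-Weisbach + hydraulic power, Q = A*v; hf = f*(L/D)*(v^2/(2g)); H = static + hf; P = rho*g*Q*H.
Step 1 — flow rate (continuity, Q = A*v):
  A = pi*(0.3591/2)^2 = 0.101279 m^2
  Q = 0.101279 * 0.5607 = 0.0567873 m^3/s
Step 2 — friction head loss (Darcy-Weisbach):
  hf = 0.0389 * (136/0.3591) * (0.5607^2 / (2*9.81))
  hf = 0.236067 m
Step 3 — total head: H = 20 + 0.236067 = 20.2361 m
Step 4 — hydraulic power (P = rho*g*Q*H):
  P = 1000 * 9.81 * 0.0567873 * 20.2361 = 11270 W
Therefore the hydraulic power required at the pump = 11270 W.


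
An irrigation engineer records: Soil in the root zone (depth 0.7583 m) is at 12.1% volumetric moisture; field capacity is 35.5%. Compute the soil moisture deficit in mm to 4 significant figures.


Approach: apply the soil moisture deficit relation, SMD = (FC - theta)/100 * depth * 1000.
SMD = (35.5 - 12.1)/100 * 0.7583 * 1000 = 177.4 mm
Therefore the soil moisture deficit = 177.4 mm.


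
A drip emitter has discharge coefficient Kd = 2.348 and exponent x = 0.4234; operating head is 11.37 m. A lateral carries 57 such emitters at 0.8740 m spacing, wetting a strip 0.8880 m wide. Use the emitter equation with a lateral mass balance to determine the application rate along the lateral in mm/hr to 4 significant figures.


Approach: apply the emitter equation with a lateral mass balance, q = Kd*h^x; Q = n*q; rate = Q/(n*spacing*width).
Step 1 — single emitter flow (q = Kd*h^x):
  q = 2.348 * 11.37^0.4234 = 6.57214 L/hr
Step 2 — total lateral flow: Q = 57 * 6.57214 = 374.612 L/hr
Step 3 — wetted area: A = 57 * 0.8740 * 0.8880 = 44.2384 m^2
Step 4 — application rate: Q/A = 374.612/44.2384 = 8.468 mm/hr
Therefore the application rate along the lateral = 8.468 mm/hr.


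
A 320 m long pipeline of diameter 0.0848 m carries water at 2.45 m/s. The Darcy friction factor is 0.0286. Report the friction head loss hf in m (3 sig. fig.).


Approach: apply the Darcy-Weisbach equation, hf = f*(L/D)*(v^2/(2g)).
hf = 0.0286 * (320/0.0848) * (2.45^2 / (2*9.81))
hf = 33.0 m
Therefore the friction head loss hf = 33.0 m.


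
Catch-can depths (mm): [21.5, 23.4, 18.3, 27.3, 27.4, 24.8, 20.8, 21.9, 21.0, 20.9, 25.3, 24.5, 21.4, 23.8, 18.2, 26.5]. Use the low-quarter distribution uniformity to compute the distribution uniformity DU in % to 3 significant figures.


Approach: apply the low-quarter distribution uniformity, DU = (mean of lowest quarter of readings / overall mean)*100.
sorted lowest 4 of 16: [18.2, 18.3, 20.8, 20.9] -> mean = 19.550 mm
overall mean = 22.938 mm
DU = (19.550/22.938)*100 = 85.2 %
Therefore the distribution uniformity DU = 85.2 %.


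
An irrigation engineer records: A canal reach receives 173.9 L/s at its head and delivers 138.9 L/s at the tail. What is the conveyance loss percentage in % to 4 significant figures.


Approach: apply the conveyance loss ratio, loss% = ((Q_head - Q_tail)/Q_head)*100.
loss = ((173.9 - 138.9)/173.9)*100 = 20.13 %
Therefore the conveyance loss percentage = 20.13 %.


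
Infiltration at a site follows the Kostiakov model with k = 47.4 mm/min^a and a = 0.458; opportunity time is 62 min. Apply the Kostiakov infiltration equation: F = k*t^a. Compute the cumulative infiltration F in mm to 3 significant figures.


F = 47.4 * 62^0.458 = 314 mm
Therefore the cumulative infiltration F = 314 mm.


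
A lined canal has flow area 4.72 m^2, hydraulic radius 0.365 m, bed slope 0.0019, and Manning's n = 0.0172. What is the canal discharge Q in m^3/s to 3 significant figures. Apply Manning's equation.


Approach: apply Manning's equation, Q = (1/n)*A*R^(2/3)*S^(1/2).
Q = (1/0.0172) * 4.72 * 0.365^(2/3) * 0.0019^(1/2) = 6.11 m^3/s
Therefore the canal discharge Q = 6.11 m^3/s.


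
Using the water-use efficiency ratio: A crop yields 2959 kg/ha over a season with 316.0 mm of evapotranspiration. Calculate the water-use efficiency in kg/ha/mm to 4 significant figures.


Approach: apply the water-use efficiency ratio, WUE = yield/ET.
WUE = 2959 / 316.0 = 9.364 kg/ha/mm
Therefore the water-use efficiency = 9.364 kg/ha/mm.


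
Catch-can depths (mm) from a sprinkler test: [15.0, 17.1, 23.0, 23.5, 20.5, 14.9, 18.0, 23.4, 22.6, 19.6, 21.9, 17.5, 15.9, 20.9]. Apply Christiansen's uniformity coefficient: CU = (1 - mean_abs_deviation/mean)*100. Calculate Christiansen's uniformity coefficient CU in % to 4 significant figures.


mean = 19.5571 mm
mean |d_i - mean| = 2.70612 mm
CU = (1 - 2.70612/19.5571)*100 = 86.16 %
Therefore Christiansen's uniformity coefficient CU = 86.16 %.


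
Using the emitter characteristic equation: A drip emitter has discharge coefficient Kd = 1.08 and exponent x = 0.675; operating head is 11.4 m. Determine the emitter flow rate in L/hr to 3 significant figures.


Approach: apply the emitter characteristic equation, q = Kd * h^x.
q = 1.08 * 11.4^0.675 = 5.58 L/hr
Therefore the emitter flow rate = 5.58 L/hr.


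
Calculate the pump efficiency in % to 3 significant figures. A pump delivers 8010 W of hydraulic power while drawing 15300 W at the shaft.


Approach: apply the efficiency ratio, eta = (P_out/P_in)*100.
eta = (8010 / 15300) * 100 = 52.4 %
Therefore the pump efficiency = 52.4 %.


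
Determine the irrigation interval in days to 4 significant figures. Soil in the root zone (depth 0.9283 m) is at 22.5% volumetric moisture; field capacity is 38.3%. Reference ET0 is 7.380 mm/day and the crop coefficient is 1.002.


Approach: apply soil-water budget scheduling, SMD = (FC-theta)/100*depth*1000; ETc = ET0*Kc; interval = SMD/ETc.
Step 1 — soil moisture deficit:
  SMD = (38.3 - 22.5)/100 * 0.9283 * 1000 = 146.671 mm
Step 2 — daily crop ET (ETc = ET0*Kc):
  ETc = 7.380 * 1.002 = 7.39476 mm/day
Step 3 — irrigation interval (SMD/ETc):
  interval = 146.671 / 7.39476 = 19.83 days
Therefore the irrigation interval = 19.83 days.


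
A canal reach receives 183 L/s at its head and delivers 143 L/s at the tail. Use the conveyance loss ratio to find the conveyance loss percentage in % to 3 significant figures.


Approach: apply the conveyance loss ratio, loss% = ((Q_head - Q_tail)/Q_head)*100.
loss = ((183 - 143)/183)*100 = 21.9 %
Therefore the conveyance loss percentage = 21.9 %.


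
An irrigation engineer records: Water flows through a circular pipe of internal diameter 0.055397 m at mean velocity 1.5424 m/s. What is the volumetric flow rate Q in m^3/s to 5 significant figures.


Approach: apply the continuity equation for pipe flow, Q = A * v with A = pi*(D/2)^2.
A = pi*(0.055397/2)^2 = 0.002410252 m^2
Q = 0.002410252 * 1.5424 = 0.0037176 m^3/s
Therefore the volumetric flow rate Q = 0.0037176 m^3/s.


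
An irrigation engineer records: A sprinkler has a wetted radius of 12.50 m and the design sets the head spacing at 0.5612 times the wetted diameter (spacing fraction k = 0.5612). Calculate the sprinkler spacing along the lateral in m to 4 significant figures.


Approach: apply the sprinkler spacing rule (spacing as a fraction of wetted diameter), S = k*(2*R).
S = 0.5612 * (2 * 12.50) = 14.03 m
Therefore the sprinkler spacing along the lateral = 14.03 m.


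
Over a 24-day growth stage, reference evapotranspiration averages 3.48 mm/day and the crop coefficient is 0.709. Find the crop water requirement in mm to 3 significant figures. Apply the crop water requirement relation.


Approach: apply the crop water requirement relation, CWR = ET0 * Kc * days.
CWR = 3.48 * 0.709 * 24 = 59.2 mm
Therefore the crop water requirement = 59.2 mm.


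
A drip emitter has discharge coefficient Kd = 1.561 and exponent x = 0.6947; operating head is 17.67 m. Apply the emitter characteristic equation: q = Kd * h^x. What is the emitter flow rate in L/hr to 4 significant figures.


q = 1.561 * 17.67^0.6947 = 11.48 L/hr
Therefore the emitter flow rate = 11.48 L/hr.


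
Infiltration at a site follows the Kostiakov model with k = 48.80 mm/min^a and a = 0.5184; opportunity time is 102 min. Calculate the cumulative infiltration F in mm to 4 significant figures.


Approach: apply the Kostiakov infiltration equation, F = k*t^a.
F = 48.80 * 102^0.5184 = 536.6 mm
Therefore the cumulative infiltration F = 536.6 mm.


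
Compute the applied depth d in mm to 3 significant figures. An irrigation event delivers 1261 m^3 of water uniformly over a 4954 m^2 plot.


Approach: apply depth from volume over area, d = (V/A)*1000.
d = (1261 / 4954) * 1000 = 255 mm
Therefore the applied depth d = 255 mm.


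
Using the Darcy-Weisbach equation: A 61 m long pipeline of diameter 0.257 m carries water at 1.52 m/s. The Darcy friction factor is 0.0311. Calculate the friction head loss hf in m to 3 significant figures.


Approach: apply the Darcy-Weisbach equation, hf = f*(L/D)*(v^2/(2g)).
hf = 0.0311 * (61/0.257) * (1.52^2 / (2*9.81))
hf = 0.869 m
Therefore the friction head loss hf = 0.869 m.


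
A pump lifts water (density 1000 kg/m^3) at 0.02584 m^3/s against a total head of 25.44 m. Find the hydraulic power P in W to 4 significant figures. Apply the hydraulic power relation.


Approach: apply the hydraulic power relation, P = rho*g*Q*H.
P = 1000 * 9.81 * 0.02584 * 25.44 = 6449 W
Therefore the hydraulic power P = 6449 W.


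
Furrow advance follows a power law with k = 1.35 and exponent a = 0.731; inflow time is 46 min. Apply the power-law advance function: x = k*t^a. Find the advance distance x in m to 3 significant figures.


x = 1.35 * 46^0.731 = 22.2 m
Therefore the advance distance x = 22.2 m.


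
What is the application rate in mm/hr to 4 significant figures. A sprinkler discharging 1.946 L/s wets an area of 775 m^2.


Approach: apply the application rate relation, rate = (Q/A)*3600.
rate = (1.946 / 775) * 3600 = 9.039 mm/hr
Therefore the application rate = 9.039 mm/hr.


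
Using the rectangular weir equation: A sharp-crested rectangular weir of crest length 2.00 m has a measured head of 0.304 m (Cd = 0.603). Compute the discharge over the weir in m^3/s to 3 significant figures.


Approach: apply the rectangular weir equation, Q = (2/3)*Cd*L*sqrt(2g)*H^1.5.
Q = (2/3)*0.603*2.00*sqrt(2*9.81)*0.304^1.5 = 0.597 m^3/s
Therefore the discharge over the weir = 0.597 m^3/s.


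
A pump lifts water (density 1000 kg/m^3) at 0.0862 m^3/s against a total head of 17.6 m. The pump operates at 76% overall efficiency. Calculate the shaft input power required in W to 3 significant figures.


Approach: apply hydraulic power then efficiency conversion, P = rho*g*Q*H; P_in = P/eta.
Step 1 — hydraulic power (P = rho*g*Q*H):
  P = 1000 * 9.81 * 0.0862 * 17.6 = 14883 W
Step 2 — input power: P_in = P/eta = 14883 / 0.76 = 19600 W
Therefore the shaft input power required = 19600 W.


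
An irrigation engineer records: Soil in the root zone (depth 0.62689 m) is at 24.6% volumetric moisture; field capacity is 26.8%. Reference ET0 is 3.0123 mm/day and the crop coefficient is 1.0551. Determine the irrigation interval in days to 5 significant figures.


Approach: apply soil-water budget scheduling, SMD = (FC-theta)/100*depth*1000; ETc = ET0*Kc; interval = SMD/ETc.
Step 1 — soil moisture deficit:
  SMD = (26.8 - 24.6)/100 * 0.62689 * 1000 = 13.79158 mm
Step 2 — daily crop ET (ETc = ET0*Kc):
  ETc = 3.0123 * 1.0551 = 3.178278 mm/day
Step 3 — irrigation interval (SMD/ETc):
  interval = 13.79158 / 3.178278 = 4.3393 days
Therefore the irrigation interval = 4.3393 days.


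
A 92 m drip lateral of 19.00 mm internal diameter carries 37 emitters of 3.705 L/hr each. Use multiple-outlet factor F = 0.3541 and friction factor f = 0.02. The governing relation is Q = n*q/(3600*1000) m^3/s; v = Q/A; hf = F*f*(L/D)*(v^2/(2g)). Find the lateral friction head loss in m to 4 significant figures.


Q = 37*3.705/(3600*1000) = 3.80792e-05 m^3/s
A = pi*(19.00e-3/2)^2 = 2.83529e-04 m^2, so v = Q/A = 0.134304 m/s
hf = 0.3541*0.02*(92/0.01900)*(0.134304^2/(2*9.81)) = 0.03153 m
Therefore the lateral friction head loss = 0.03153 m.


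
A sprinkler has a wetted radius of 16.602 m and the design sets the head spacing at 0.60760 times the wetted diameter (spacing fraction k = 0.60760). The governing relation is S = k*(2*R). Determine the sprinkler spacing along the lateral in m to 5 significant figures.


S = 0.60760 * (2 * 16.602) = 20.175 m
Therefore the sprinkler spacing along the lateral = 20.175 m.


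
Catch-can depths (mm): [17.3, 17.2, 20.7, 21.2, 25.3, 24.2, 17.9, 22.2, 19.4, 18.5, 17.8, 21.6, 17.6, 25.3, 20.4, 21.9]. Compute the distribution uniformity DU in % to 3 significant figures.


Approach: apply the low-quarter distribution uniformity, DU = (mean of lowest quarter of readings / overall mean)*100.
sorted lowest 4 of 16: [17.2, 17.3, 17.6, 17.8] -> mean = 17.475 mm
overall mean = 20.531 mm
DU = (17.475/20.531)*100 = 85.1 %
Therefore the distribution uniformity DU = 85.1 %.


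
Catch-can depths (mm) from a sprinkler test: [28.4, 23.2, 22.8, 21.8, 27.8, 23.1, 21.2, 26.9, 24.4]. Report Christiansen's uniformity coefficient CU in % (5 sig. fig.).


Approach: apply Christiansen's uniformity coefficient, CU = (1 - mean_abs_deviation/mean)*100.
mean = 24.40000 mm
mean |d_i - mean| = 2.200000 mm
CU = (1 - 2.200000/24.40000)*100 = 90.984 %
Therefore Christiansen's uniformity coefficient CU = 90.984 %.


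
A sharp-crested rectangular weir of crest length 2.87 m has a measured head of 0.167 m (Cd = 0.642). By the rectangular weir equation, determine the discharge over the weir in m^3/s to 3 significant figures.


Approach: apply the rectangular weir equation, Q = (2/3)*Cd*L*sqrt(2g)*H^1.5.
Q = (2/3)*0.642*2.87*sqrt(2*9.81)*0.167^1.5 = 0.371 m^3/s
Therefore the discharge over the weir = 0.371 m^3/s.


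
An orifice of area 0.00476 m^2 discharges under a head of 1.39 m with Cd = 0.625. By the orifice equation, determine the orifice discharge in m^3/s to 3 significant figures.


Approach: apply the orifice equation, Q = Cd*A*sqrt(2*g*h).
Q = 0.625 * 0.00476 * sqrt(2*9.81*1.39) = 0.0155 m^3/s
Therefore the orifice discharge = 0.0155 m^3/s.


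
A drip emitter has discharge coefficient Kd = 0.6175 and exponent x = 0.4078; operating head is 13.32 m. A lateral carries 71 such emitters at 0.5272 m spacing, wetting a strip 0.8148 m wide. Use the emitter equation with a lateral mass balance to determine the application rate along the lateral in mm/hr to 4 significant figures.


Approach: apply the emitter equation with a lateral mass balance, q = Kd*h^x; Q = n*q; rate = Q/(n*spacing*width).
Step 1 — single emitter flow (q = Kd*h^x):
  q = 0.6175 * 13.32^0.4078 = 1.77505 L/hr
Step 2 — total lateral flow: Q = 71 * 1.77505 = 126.028 L/hr
Step 3 — wetted area: A = 71 * 0.5272 * 0.8148 = 30.4989 m^2
Step 4 — application rate: Q/A = 126.028/30.4989 = 4.132 mm/hr
Therefore the application rate along the lateral = 4.132 mm/hr.


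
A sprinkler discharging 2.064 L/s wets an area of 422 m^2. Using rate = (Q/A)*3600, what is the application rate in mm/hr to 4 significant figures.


rate = (2.064 / 422) * 3600 = 17.61 mm/hr
Therefore the application rate = 17.61 mm/hr.


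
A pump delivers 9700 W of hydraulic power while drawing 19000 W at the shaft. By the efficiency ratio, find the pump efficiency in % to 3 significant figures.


Approach: apply the efficiency ratio, eta = (P_out/P_in)*100.
eta = (9700 / 19000) * 100 = 51.1 %
Therefore the pump efficiency = 51.1 %.


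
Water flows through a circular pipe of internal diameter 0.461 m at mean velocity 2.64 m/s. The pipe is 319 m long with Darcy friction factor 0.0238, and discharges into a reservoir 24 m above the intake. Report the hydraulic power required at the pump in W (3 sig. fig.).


Approach: apply continuity + Darcy-Weisbach + hydraulic power, Q = A*v; hf = f*(L/D)*(v^2/(2g)); H = static + hf; P = rho*g*Q*H.
Step 1 — flow rate (continuity, Q = A*v):
  A = pi*(0.461/2)^2 = 0.16691 m^2
  Q = 0.16691 * 2.64 = 0.44065 m^3/s
Step 2 — friction head loss (Darcy-Weisbach):
  hf = 0.0238 * (319/0.461) * (2.64^2 / (2*9.81))
  hf = 5.8503 m
Step 3 — total head: H = 24 + 5.8503 = 29.850 m
Step 4 — hydraulic power (P = rho*g*Q*H):
  P = 1000 * 9.81 * 0.44065 * 29.850 = 129000 W
Therefore the hydraulic power required at the pump = 129000 W.


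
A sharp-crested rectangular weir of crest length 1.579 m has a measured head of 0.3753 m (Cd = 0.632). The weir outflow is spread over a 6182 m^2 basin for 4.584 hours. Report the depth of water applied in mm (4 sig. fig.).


Approach: apply the rectangular weir equation with a volume-to-depth conversion, Q = (2/3)*Cd*L*sqrt(2g)*H^1.5; d = Q*t/A * 1000.
Step 1 — weir discharge:
  Q = (2/3)*0.632*1.579*sqrt(2*9.81)*0.3753^1.5 = 0.677525 m^3/s
Step 2 — volume: V = 0.677525 * 4.584*3600 = 11180.8 m^3
Step 3 — depth: d = V/A * 1000 = 11180.8/6182 * 1000 = 1809 mm
Therefore the depth of water applied = 1809 mm.


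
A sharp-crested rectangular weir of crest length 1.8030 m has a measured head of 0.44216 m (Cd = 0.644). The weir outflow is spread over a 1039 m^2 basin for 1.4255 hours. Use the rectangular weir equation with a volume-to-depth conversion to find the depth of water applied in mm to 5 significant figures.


Approach: apply the rectangular weir equation with a volume-to-depth conversion, Q = (2/3)*Cd*L*sqrt(2g)*H^1.5; d = Q*t/A * 1000.
Step 1 — weir discharge:
  Q = (2/3)*0.644*1.8030*sqrt(2*9.81)*0.44216^1.5 = 1.008113 m^3/s
Step 2 — volume: V = 1.008113 * 1.4255*3600 = 5173.432 m^3
Step 3 — depth: d = V/A * 1000 = 5173.432/1039 * 1000 = 4979.2 mm
Therefore the depth of water applied = 4979.2 mm.


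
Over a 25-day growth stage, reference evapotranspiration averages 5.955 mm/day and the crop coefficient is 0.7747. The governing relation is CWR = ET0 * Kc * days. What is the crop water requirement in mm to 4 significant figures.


CWR = 5.955 * 0.7747 * 25 = 115.3 mm
Therefore the crop water requirement = 115.3 mm.


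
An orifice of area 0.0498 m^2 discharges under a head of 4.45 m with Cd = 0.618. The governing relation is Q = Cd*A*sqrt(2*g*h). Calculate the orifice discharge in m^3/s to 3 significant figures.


Q = 0.618 * 0.0498 * sqrt(2*9.81*4.45) = 0.288 m^3/s
Therefore the orifice discharge = 0.288 m^3/s.


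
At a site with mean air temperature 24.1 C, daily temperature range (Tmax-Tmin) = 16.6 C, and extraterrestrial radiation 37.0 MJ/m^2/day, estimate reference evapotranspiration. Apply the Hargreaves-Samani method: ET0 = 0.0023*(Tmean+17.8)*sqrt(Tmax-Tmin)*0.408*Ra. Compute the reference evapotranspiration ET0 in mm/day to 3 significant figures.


ET0 = 0.0023*(24.1+17.8)*sqrt(16.6)*0.408*37.0 = 5.93 mm/day
Therefore the reference evapotranspiration ET0 = 5.93 mm/day.


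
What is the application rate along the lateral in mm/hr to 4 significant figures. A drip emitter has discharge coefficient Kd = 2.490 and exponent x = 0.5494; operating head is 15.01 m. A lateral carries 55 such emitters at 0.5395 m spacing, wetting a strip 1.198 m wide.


Approach: apply the emitter equation with a lateral mass balance, q = Kd*h^x; Q = n*q; rate = Q/(n*spacing*width).
Step 1 — single emitter flow (q = Kd*h^x):
  q = 2.490 * 15.01^0.5494 = 11.0282 L/hr
Step 2 — total lateral flow: Q = 55 * 11.0282 = 606.549 L/hr
Step 3 — wetted area: A = 55 * 0.5395 * 1.198 = 35.5477 m^2
Step 4 — application rate: Q/A = 606.549/35.5477 = 17.06 mm/hr
Therefore the application rate along the lateral = 17.06 mm/hr.


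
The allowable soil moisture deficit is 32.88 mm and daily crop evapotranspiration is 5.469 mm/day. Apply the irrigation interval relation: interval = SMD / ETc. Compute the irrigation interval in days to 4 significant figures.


interval = 32.88 / 5.469 = 6.012 days
Therefore the irrigation interval = 6.012 days.


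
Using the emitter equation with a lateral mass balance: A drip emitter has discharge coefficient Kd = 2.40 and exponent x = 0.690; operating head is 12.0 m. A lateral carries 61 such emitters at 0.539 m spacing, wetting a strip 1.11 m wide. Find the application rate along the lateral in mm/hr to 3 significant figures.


Approach: apply the emitter equation with a lateral mass balance, q = Kd*h^x; Q = n*q; rate = Q/(n*spacing*width).
Step 1 — single emitter flow (q = Kd*h^x):
  q = 2.40 * 12.0^0.690 = 13.330 L/hr
Step 2 — total lateral flow: Q = 61 * 13.330 = 813.16 L/hr
Step 3 — wetted area: A = 61 * 0.539 * 1.11 = 36.496 m^2
Step 4 — application rate: Q/A = 813.16/36.496 = 22.3 mm/hr
Therefore the application rate along the lateral = 22.3 mm/hr.


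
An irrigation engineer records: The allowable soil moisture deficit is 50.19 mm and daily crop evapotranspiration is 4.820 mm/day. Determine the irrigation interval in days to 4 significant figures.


Approach: apply the irrigation interval relation, interval = SMD / ETc.
interval = 50.19 / 4.820 = 10.41 days
Therefore the irrigation interval = 10.41 days.


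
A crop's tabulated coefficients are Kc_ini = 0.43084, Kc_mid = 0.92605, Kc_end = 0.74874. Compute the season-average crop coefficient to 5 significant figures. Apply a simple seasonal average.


Approach: apply a simple seasonal average, Kc_avg = (Kc_ini + Kc_mid + Kc_end)/3.
Kc_avg = (0.43084 + 0.92605 + 0.74874)/3 = 0.70188
Therefore the season-average crop coefficient = 0.70188.


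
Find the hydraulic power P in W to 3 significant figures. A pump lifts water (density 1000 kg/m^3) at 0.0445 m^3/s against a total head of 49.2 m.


Approach: apply the hydraulic power relation, P = rho*g*Q*H.
P = 1000 * 9.81 * 0.0445 * 49.2 = 21500 W
Therefore the hydraulic power P = 21500 W.


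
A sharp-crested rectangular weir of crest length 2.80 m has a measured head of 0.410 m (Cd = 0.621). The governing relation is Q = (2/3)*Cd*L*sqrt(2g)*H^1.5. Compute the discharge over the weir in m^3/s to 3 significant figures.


Q = (2/3)*0.621*2.80*sqrt(2*9.81)*0.410^1.5 = 1.35 m^3/s
Therefore the discharge over the weir = 1.35 m^3/s.


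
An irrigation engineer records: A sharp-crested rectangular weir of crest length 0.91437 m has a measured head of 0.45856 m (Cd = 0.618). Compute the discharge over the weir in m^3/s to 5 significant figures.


Approach: apply the rectangular weir equation, Q = (2/3)*Cd*L*sqrt(2g)*H^1.5.
Q = (2/3)*0.618*0.91437*sqrt(2*9.81)*0.45856^1.5 = 0.51816 m^3/s
Therefore the discharge over the weir = 0.51816 m^3/s.


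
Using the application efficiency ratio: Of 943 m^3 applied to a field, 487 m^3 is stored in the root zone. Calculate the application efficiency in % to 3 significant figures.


Approach: apply the application efficiency ratio, Ea = (stored/applied)*100.
Ea = (487/943)*100 = 51.6 %
Therefore the application efficiency = 51.6 %.


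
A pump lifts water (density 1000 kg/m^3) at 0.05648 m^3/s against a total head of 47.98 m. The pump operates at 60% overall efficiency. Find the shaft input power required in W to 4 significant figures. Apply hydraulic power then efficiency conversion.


Approach: apply hydraulic power then efficiency conversion, P = rho*g*Q*H; P_in = P/eta.
Step 1 — hydraulic power (P = rho*g*Q*H):
  P = 1000 * 9.81 * 0.05648 * 47.98 = 26584.2 W
Step 2 — input power: P_in = P/eta = 26584.2 / 0.6 = 44310 W
Therefore the shaft input power required = 44310 W.


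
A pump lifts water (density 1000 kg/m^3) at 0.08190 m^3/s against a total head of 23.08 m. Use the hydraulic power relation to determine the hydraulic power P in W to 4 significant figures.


Approach: apply the hydraulic power relation, P = rho*g*Q*H.
P = 1000 * 9.81 * 0.08190 * 23.08 = 18540 W
Therefore the hydraulic power P = 18540 W.


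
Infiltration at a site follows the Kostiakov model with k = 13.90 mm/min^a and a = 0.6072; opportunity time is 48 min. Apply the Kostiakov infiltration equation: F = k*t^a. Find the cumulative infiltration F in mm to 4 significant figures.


F = 13.90 * 48^0.6072 = 145.8 mm
Therefore the cumulative infiltration F = 145.8 mm.


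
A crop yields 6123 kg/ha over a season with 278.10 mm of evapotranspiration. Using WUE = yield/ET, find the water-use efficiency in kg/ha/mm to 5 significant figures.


WUE = 6123 / 278.10 = 22.017 kg/ha/mm
Therefore the water-use efficiency = 22.017 kg/ha/mm.


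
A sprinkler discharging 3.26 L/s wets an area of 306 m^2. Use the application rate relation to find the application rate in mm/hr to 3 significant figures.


Approach: apply the application rate relation, rate = (Q/A)*3600.
rate = (3.26 / 306) * 3600 = 38.4 mm/hr
Therefore the application rate = 38.4 mm/hr.


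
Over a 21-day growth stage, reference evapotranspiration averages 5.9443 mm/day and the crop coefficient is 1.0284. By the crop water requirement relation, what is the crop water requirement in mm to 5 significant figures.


Approach: apply the crop water requirement relation, CWR = ET0 * Kc * days.
CWR = 5.9443 * 1.0284 * 21 = 128.38 mm
Therefore the crop water requirement = 128.38 mm.


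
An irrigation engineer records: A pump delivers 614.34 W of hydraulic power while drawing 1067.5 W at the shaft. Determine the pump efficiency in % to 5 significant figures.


Approach: apply the efficiency ratio, eta = (P_out/P_in)*100.
eta = (614.34 / 1067.5) * 100 = 57.549 %
Therefore the pump efficiency = 57.549 %.


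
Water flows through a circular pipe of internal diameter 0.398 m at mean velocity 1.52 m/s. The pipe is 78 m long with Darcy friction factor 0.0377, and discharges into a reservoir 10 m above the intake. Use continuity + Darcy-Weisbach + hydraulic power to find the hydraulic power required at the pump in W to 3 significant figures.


Approach: apply continuity + Darcy-Weisbach + hydraulic power, Q = A*v; hf = f*(L/D)*(v^2/(2g)); H = static + hf; P = rho*g*Q*H.
Step 1 — flow rate (continuity, Q = A*v):
  A = pi*(0.398/2)^2 = 0.12441 m^2
  Q = 0.12441 * 1.52 = 0.18910 m^3/s
Step 2 — friction head loss (Darcy-Weisbach):
  hf = 0.0377 * (78/0.398) * (1.52^2 / (2*9.81))
  hf = 0.87004 m
Step 3 — total head: H = 10 + 0.87004 = 10.870 m
Step 4 — hydraulic power (P = rho*g*Q*H):
  P = 1000 * 9.81 * 0.18910 * 10.870 = 20200 W
Therefore the hydraulic power required at the pump = 20200 W.


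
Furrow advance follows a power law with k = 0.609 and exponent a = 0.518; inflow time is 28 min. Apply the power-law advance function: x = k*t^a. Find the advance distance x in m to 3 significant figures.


x = 0.609 * 28^0.518 = 3.42 m
Therefore the advance distance x = 3.42 m.


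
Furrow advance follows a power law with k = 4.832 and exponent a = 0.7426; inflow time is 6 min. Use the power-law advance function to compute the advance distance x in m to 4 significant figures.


Approach: apply the power-law advance function, x = k*t^a.
x = 4.832 * 6^0.7426 = 18.28 m
Therefore the advance distance x = 18.28 m.


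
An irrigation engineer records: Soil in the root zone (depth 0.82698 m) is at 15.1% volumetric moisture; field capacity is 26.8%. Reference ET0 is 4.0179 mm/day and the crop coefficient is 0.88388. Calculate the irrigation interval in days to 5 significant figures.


Approach: apply soil-water budget scheduling, SMD = (FC-theta)/100*depth*1000; ETc = ET0*Kc; interval = SMD/ETc.
Step 1 — soil moisture deficit:
  SMD = (26.8 - 15.1)/100 * 0.82698 * 1000 = 96.75666 mm
Step 2 — daily crop ET (ETc = ET0*Kc):
  ETc = 4.0179 * 0.88388 = 3.551341 mm/day
Step 3 — irrigation interval (SMD/ETc):
  interval = 96.75666 / 3.551341 = 27.245 days
Therefore the irrigation interval = 27.245 days.


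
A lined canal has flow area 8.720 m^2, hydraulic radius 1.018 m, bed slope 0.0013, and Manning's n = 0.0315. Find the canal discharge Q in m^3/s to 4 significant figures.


Approach: apply Manning's equation, Q = (1/n)*A*R^(2/3)*S^(1/2).
Q = (1/0.0315) * 8.720 * 1.018^(2/3) * 0.0013^(1/2) = 10.10 m^3/s
Therefore the canal discharge Q = 10.10 m^3/s.


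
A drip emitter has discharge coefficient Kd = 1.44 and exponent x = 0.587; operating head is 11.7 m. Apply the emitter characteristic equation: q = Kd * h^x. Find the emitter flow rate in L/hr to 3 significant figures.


q = 1.44 * 11.7^0.587 = 6.10 L/hr
Therefore the emitter flow rate = 6.10 L/hr.


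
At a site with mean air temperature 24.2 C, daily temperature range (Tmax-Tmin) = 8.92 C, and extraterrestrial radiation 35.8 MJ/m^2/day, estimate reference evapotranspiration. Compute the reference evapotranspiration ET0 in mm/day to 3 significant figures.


Approach: apply the Hargreaves-Samani method, ET0 = 0.0023*(Tmean+17.8)*sqrt(Tmax-Tmin)*0.408*Ra.
ET0 = 0.0023*(24.2+17.8)*sqrt(8.92)*0.408*35.8 = 4.21 mm/day
Therefore the reference evapotranspiration ET0 = 4.21 mm/day.


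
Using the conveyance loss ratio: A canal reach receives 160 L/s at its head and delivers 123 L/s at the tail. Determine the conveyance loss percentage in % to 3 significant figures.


Approach: apply the conveyance loss ratio, loss% = ((Q_head - Q_tail)/Q_head)*100.
loss = ((160 - 123)/160)*100 = 23.1 %
Therefore the conveyance loss percentage = 23.1 %.


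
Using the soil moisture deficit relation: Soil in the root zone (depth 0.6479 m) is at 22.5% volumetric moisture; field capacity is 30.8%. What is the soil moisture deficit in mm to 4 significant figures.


Approach: apply the soil moisture deficit relation, SMD = (FC - theta)/100 * depth * 1000.
SMD = (30.8 - 22.5)/100 * 0.6479 * 1000 = 53.78 mm
Therefore the soil moisture deficit = 53.78 mm.


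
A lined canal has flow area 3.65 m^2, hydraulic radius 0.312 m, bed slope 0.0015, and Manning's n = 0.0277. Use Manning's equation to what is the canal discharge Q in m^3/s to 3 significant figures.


Approach: apply Manning's equation, Q = (1/n)*A*R^(2/3)*S^(1/2).
Q = (1/0.0277) * 3.65 * 0.312^(2/3) * 0.0015^(1/2) = 2.35 m^3/s
Therefore the canal discharge Q = 2.35 m^3/s.


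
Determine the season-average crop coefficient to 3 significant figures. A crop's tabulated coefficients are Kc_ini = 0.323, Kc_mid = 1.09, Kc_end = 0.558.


Approach: apply a simple seasonal average, Kc_avg = (Kc_ini + Kc_mid + Kc_end)/3.
Kc_avg = (0.323 + 1.09 + 0.558)/3 = 0.657
Therefore the season-average crop coefficient = 0.657.


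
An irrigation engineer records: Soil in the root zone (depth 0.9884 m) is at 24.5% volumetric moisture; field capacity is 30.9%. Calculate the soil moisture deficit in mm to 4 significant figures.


Approach: apply the soil moisture deficit relation, SMD = (FC - theta)/100 * depth * 1000.
SMD = (30.9 - 24.5)/100 * 0.9884 * 1000 = 63.26 mm
Therefore the soil moisture deficit = 63.26 mm.


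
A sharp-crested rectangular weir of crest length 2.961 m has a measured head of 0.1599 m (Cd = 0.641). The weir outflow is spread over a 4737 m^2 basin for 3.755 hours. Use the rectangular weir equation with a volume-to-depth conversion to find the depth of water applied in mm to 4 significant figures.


Approach: apply the rectangular weir equation with a volume-to-depth conversion, Q = (2/3)*Cd*L*sqrt(2g)*H^1.5; d = Q*t/A * 1000.
Step 1 — weir discharge:
  Q = (2/3)*0.641*2.961*sqrt(2*9.81)*0.1599^1.5 = 0.358366 m^3/s
Step 2 — volume: V = 0.358366 * 3.755*3600 = 4844.40 m^3
Step 3 — depth: d = V/A * 1000 = 4844.40/4737 * 1000 = 1023 mm
Therefore the depth of water applied = 1023 mm.


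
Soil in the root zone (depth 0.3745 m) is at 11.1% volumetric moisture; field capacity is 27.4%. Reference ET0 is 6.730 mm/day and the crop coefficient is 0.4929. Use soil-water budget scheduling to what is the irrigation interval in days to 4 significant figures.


Approach: apply soil-water budget scheduling, SMD = (FC-theta)/100*depth*1000; ETc = ET0*Kc; interval = SMD/ETc.
Step 1 — soil moisture deficit:
  SMD = (27.4 - 11.1)/100 * 0.3745 * 1000 = 61.0435 mm
Step 2 — daily crop ET (ETc = ET0*Kc):
  ETc = 6.730 * 0.4929 = 3.31722 mm/day
Step 3 — irrigation interval (SMD/ETc):
  interval = 61.0435 / 3.31722 = 18.40 days
Therefore the irrigation interval = 18.40 days.


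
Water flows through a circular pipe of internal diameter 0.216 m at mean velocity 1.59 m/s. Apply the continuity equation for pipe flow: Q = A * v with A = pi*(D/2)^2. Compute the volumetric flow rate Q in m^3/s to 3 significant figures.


A = pi*(0.216/2)^2 = 0.036644 m^2
Q = 0.036644 * 1.59 = 0.0583 m^3/s
Therefore the volumetric flow rate Q = 0.0583 m^3/s.


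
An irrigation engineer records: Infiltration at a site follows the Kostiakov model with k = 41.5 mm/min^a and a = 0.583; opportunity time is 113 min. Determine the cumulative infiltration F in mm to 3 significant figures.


Approach: apply the Kostiakov infiltration equation, F = k*t^a.
F = 41.5 * 113^0.583 = 653 mm
Therefore the cumulative infiltration F = 653 mm.


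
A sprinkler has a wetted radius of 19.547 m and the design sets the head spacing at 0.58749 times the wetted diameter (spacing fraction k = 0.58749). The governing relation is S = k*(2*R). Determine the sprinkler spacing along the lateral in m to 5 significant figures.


S = 0.58749 * (2 * 19.547) = 22.967 m
Therefore the sprinkler spacing along the lateral = 22.967 m.


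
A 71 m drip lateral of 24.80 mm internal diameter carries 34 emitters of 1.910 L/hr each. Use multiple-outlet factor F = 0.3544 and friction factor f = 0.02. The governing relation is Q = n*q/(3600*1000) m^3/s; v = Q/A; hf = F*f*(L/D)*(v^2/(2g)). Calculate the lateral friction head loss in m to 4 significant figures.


Q = 34*1.910/(3600*1000) = 1.80389e-05 m^3/s
A = pi*(24.80e-3/2)^2 = 4.83051e-04 m^2, so v = Q/A = 0.0373436 m/s
hf = 0.3544*0.02*(71/0.02480)*(0.0373436^2/(2*9.81)) = 0.001442 m
Therefore the lateral friction head loss = 0.001442 m.


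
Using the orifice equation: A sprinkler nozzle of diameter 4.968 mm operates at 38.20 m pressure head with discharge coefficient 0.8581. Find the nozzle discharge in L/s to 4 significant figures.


Approach: apply the orifice equation, Q = Cd*A*sqrt(2*g*h), A = pi*(d/2)^2.
A = pi*(4.968e-3/2)^2 = 1.93844e-05 m^2
Q = 0.8581 * 1.93844e-05 * sqrt(2*9.81*38.20) * 1000 = 0.4554 L/s
Therefore the nozzle discharge = 0.4554 L/s.


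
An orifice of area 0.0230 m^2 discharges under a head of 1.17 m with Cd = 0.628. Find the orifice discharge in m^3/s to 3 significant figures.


Approach: apply the orifice equation, Q = Cd*A*sqrt(2*g*h).
Q = 0.628 * 0.0230 * sqrt(2*9.81*1.17) = 0.0692 m^3/s
Therefore the orifice discharge = 0.0692 m^3/s.


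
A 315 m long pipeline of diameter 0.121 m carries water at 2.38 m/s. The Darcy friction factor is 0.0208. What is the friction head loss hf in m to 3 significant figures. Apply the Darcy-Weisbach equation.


Approach: apply the Darcy-Weisbach equation, hf = f*(L/D)*(v^2/(2g)).
hf = 0.0208 * (315/0.121) * (2.38^2 / (2*9.81))
hf = 15.6 m
Therefore the friction head loss hf = 15.6 m.


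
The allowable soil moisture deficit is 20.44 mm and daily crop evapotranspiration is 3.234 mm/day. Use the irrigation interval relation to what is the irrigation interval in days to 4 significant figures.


Approach: apply the irrigation interval relation, interval = SMD / ETc.
interval = 20.44 / 3.234 = 6.320 days
Therefore the irrigation interval = 6.320 days.


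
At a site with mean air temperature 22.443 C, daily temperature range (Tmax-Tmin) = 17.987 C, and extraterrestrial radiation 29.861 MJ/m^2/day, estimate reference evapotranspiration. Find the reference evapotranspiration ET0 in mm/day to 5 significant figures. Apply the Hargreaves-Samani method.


Approach: apply the Hargreaves-Samani method, ET0 = 0.0023*(Tmean+17.8)*sqrt(Tmax-Tmin)*0.408*Ra.
ET0 = 0.0023*(22.443+17.8)*sqrt(17.987)*0.408*29.861 = 4.7826 mm/day
Therefore the reference evapotranspiration ET0 = 4.7826 mm/day.


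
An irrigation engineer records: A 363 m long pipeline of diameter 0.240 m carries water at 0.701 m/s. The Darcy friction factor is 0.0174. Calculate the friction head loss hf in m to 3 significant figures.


Approach: apply the Darcy-Weisbach equation, hf = f*(L/D)*(v^2/(2g)).
hf = 0.0174 * (363/0.240) * (0.701^2 / (2*9.81))
hf = 0.659 m
Therefore the friction head loss hf = 0.659 m.


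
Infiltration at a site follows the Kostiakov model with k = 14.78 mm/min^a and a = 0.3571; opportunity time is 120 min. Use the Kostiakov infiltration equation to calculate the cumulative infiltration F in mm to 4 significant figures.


Approach: apply the Kostiakov infiltration equation, F = k*t^a.
F = 14.78 * 120^0.3571 = 81.69 mm
Therefore the cumulative infiltration F = 81.69 mm.


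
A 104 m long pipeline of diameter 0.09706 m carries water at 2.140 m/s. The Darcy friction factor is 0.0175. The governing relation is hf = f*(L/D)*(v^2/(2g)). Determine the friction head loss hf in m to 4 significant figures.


hf = 0.0175 * (104/0.09706) * (2.140^2 / (2*9.81))
hf = 4.377 m
Therefore the friction head loss hf = 4.377 m.


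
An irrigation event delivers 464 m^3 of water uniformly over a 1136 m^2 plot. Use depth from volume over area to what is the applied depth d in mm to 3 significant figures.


Approach: apply depth from volume over area, d = (V/A)*1000.
d = (464 / 1136) * 1000 = 408 mm
Therefore the applied depth d = 408 mm.


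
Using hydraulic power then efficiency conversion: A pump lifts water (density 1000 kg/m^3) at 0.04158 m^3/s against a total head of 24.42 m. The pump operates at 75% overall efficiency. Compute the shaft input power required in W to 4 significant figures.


Approach: apply hydraulic power then efficiency conversion, P = rho*g*Q*H; P_in = P/eta.
Step 1 — hydraulic power (P = rho*g*Q*H):
  P = 1000 * 9.81 * 0.04158 * 24.42 = 9960.91 W
Step 2 — input power: P_in = P/eta = 9960.91 / 0.75 = 13280 W
Therefore the shaft input power required = 13280 W.


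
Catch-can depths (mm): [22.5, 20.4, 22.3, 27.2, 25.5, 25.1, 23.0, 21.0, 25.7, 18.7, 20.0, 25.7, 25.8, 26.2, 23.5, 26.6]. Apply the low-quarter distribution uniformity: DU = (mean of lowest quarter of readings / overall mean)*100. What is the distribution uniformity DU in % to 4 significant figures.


sorted lowest 4 of 16: [18.7, 20.0, 20.4, 21.0] -> mean = 20.0250 mm
overall mean = 23.7000 mm
DU = (20.0250/23.7000)*100 = 84.49 %
Therefore the distribution uniformity DU = 84.49 %.


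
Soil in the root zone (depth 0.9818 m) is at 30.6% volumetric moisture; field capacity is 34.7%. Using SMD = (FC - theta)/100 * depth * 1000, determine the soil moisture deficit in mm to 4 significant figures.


SMD = (34.7 - 30.6)/100 * 0.9818 * 1000 = 40.25 mm
Therefore the soil moisture deficit = 40.25 mm.


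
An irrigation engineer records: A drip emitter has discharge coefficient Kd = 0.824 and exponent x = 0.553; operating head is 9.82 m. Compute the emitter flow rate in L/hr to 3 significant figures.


Approach: apply the emitter characteristic equation, q = Kd * h^x.
q = 0.824 * 9.82^0.553 = 2.91 L/hr
Therefore the emitter flow rate = 2.91 L/hr.


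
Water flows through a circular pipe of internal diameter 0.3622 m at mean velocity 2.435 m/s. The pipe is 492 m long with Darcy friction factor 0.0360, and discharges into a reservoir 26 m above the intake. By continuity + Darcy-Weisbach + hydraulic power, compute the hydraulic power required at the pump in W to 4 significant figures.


Approach: apply continuity + Darcy-Weisbach + hydraulic power, Q = A*v; hf = f*(L/D)*(v^2/(2g)); H = static + hf; P = rho*g*Q*H.
Step 1 — flow rate (continuity, Q = A*v):
  A = pi*(0.3622/2)^2 = 0.103035 m^2
  Q = 0.103035 * 2.435 = 0.250891 m^3/s
Step 2 — friction head loss (Darcy-Weisbach):
  hf = 0.0360 * (492/0.3622) * (2.435^2 / (2*9.81))
  hf = 14.7781 m
Step 3 — total head: H = 26 + 14.7781 = 40.7781 m
Step 4 — hydraulic power (P = rho*g*Q*H):
  P = 1000 * 9.81 * 0.250891 * 40.7781 = 100400 W
Therefore the hydraulic power required at the pump = 100400 W.
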